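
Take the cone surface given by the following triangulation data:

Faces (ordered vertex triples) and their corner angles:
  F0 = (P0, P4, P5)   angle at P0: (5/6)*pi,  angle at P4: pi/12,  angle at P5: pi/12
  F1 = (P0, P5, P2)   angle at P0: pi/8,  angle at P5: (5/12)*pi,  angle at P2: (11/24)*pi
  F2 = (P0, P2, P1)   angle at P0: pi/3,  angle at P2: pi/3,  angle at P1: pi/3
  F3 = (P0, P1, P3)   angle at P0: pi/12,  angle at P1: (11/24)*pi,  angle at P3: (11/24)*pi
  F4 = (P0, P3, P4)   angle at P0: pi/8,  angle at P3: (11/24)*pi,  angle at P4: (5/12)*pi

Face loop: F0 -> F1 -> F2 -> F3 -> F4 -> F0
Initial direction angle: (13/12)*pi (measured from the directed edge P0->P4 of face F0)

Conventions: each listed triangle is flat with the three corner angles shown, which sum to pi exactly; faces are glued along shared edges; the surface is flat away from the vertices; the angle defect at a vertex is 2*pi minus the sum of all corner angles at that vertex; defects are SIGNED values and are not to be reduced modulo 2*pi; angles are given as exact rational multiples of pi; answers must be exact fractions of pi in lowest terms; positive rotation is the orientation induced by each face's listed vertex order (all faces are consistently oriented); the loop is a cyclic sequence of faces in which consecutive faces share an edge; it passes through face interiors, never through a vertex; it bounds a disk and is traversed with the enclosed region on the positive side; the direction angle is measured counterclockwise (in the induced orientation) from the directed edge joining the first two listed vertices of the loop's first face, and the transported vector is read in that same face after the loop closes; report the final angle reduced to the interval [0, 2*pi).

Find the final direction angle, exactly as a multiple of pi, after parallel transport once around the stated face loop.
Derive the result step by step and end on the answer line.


enclosed vertex P0: corner angles sum to (3/2)*pi, defect = 2*pi - (3/2)*pi = pi/2
final direction = starting direction + enclosed defect total, reduced mod 2*pi (induced orientation)
final angle = (13/12)*pi + pi/2 = (19/12)*pi (mod 2*pi)

Answer: final direction angle = (19/12)*pi


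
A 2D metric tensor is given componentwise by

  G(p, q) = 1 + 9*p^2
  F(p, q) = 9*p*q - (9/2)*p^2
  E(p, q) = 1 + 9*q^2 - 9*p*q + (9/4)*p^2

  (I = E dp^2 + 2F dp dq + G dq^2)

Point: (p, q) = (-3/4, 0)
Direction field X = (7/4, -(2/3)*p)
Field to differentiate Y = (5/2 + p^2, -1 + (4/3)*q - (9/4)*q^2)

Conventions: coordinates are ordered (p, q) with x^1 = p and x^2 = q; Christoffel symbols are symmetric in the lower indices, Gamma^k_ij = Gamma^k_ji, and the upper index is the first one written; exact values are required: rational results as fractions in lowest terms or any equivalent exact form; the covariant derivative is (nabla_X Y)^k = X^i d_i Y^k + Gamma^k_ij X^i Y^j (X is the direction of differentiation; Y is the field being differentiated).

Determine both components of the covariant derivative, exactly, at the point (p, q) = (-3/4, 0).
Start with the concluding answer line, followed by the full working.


Answer: (nabla_X Y)^p = -4245/1072, (nabla_X Y)^q = 5365/1608

E = 145/64, F = -81/32, G = 97/16 at the point
E_p = -27/8, E_q = 27/4, F_p = 27/4, F_q = -27/4, G_p = -27/2, G_q = 0
EG - F^2 = 469/64;  g^inv = (64/469) * [[97/16, 81/32], [81/32, 145/64]]
first-kind symbols [ij,l] = (1/2)(d_i g_jl + d_j g_il - d_l g_ij): [pp,p] = E_p/2 = -27/16, [pp,q] = F_p - E_q/2 = 27/8, [pq,p] = E_q/2 = 27/8, [pq,q] = G_p/2 = -27/4, [qq,p] = F_q - G_p/2 = 0, [qq,q] = G_q/2 = 0
Gamma^p_ij = (G*[ij,p] - F*[ij,q])/(EG - F^2), Gamma^q_ij = (E*[ij,q] - F*[ij,p])/(EG - F^2)
Gamma_ppp = -108/469, Gamma_ppq = 216/469, Gamma_pqq = 0, Gamma_qpp = 216/469, Gamma_qpq = -432/469, Gamma_qqq = 0
X = (7/4, 1/2), Y = (49/16, -1) at the point


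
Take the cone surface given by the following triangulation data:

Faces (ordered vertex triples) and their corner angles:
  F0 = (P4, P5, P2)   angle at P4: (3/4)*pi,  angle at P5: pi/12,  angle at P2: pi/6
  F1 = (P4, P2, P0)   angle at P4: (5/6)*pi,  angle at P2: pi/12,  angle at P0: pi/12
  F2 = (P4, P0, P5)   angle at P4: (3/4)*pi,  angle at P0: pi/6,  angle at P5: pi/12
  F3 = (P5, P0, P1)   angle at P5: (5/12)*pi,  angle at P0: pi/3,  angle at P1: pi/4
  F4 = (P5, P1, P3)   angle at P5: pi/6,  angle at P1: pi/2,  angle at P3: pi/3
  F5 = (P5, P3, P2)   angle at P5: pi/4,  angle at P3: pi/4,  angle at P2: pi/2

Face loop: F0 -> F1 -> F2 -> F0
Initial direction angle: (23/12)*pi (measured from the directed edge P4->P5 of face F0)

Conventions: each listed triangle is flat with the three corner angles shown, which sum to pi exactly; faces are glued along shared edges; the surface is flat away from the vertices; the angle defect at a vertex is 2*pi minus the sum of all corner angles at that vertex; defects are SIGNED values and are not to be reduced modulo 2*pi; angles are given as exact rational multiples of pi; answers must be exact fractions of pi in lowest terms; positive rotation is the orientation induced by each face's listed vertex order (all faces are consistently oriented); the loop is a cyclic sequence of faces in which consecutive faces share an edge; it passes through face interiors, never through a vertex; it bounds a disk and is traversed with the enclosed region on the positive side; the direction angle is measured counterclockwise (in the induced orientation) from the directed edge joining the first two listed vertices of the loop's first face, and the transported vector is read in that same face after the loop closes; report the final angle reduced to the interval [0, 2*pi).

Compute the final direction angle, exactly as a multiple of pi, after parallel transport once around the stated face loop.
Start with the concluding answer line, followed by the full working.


Answer: final direction angle = (19/12)*pi

enclosed vertex P4: corner angles sum to (7/3)*pi, defect = 2*pi - (7/3)*pi = -pi/3
the final direction is the initial angle plus the enclosed defects, taken mod 2*pi in the induced orientation
final angle = (23/12)*pi - pi/3 = (19/12)*pi (mod 2*pi)


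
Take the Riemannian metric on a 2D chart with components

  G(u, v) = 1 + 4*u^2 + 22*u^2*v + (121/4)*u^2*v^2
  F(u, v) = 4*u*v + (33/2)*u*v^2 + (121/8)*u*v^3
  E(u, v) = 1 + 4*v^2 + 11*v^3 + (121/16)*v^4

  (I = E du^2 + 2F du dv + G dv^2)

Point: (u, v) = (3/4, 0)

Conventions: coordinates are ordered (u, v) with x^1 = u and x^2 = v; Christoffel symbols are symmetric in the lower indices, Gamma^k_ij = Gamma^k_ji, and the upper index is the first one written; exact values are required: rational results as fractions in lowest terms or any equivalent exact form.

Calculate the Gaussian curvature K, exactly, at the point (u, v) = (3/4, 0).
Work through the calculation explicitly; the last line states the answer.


E = 1, F = 0, G = 13/4, EG - F^2 = 13/4 at the point
E_u = 0, E_v = 0, F_u = 0, F_v = 3, G_u = 6, G_v = 99/8
E_vv = 8, F_uv = 4, G_uu = 8
Using the Brioschi determinant formula for K from the metric derivatives:
M1 = [[-E_vv/2 + F_uv - G_uu/2, E_u/2, F_u - E_v/2], [F_v - G_u/2, E, F], [G_v/2, F, G]] = [[-4, 0, 0], [0, 1, 0], [99/16, 0, 13/4]]; det M1 = -13
M2 = [[0, E_v/2, G_u/2], [E_v/2, E, F], [G_u/2, F, G]] = [[0, 0, 3], [0, 1, 0], [3, 0, 13/4]]; det M2 = -9
det M1 - det M2 = -4; K = -4 / (13/4)^2 = -64/169

Answer: K = -64/169


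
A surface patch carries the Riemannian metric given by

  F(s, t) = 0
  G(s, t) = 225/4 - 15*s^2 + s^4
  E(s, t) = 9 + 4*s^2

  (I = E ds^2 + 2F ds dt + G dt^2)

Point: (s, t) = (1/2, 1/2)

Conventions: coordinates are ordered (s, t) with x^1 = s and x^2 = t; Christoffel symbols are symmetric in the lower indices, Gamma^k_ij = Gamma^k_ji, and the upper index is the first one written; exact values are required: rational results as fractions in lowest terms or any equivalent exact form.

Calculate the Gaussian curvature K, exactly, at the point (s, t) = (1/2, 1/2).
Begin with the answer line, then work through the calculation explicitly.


Answer: K = 18/725

E = 10, F = 0, G = 841/16, EG - F^2 = 4205/8 at the point
E_s = 4, E_t = 0, F_s = 0, F_t = 0, G_s = -29/2, G_t = 0
E_tt = 0, F_st = 0, G_ss = -27
K follows from Brioschi's formula, (det M1 - det M2)/(EG - F^2)^2.
M1 = [[-E_tt/2 + F_st - G_ss/2, E_s/2, F_s - E_t/2], [F_t - G_s/2, E, F], [G_t/2, F, G]] = [[27/2, 2, 0], [29/4, 10, 0], [0, 0, 841/16]]; det M1 = 202681/32
M2 = [[0, E_t/2, G_s/2], [E_t/2, E, F], [G_s/2, F, G]] = [[0, 0, -29/4], [0, 10, 0], [-29/4, 0, 841/16]]; det M2 = -4205/8
det M1 - det M2 = 219501/32; K = 219501/32 / (4205/8)^2 = 18/725


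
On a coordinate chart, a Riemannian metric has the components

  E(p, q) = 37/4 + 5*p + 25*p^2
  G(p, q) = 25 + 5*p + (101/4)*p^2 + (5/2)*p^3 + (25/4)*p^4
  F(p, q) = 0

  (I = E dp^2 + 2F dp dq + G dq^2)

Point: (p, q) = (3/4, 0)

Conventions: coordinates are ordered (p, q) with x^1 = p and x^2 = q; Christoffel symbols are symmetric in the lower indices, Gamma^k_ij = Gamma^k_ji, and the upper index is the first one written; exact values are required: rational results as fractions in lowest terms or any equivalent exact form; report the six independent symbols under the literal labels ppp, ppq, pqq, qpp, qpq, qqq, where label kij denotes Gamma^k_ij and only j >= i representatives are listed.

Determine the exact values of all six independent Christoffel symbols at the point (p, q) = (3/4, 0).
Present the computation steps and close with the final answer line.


E = 433/16, F = 0, G = 47089/1024 at the point
E_p = 85/2, E_q = 0, F_p = 0, F_q = 0, G_p = 3689/64, G_q = 0
EG - F^2 = 20389537/16384;  g^inv = (16384/20389537) * [[47089/1024, 0], [0, 433/16]]
first-kind symbols [ij,l] = (1/2)(d_i g_jl + d_j g_il - d_l g_ij): [pp,p] = E_p/2 = 85/4, [pp,q] = F_p - E_q/2 = 0, [pq,p] = E_q/2 = 0, [pq,q] = G_p/2 = 3689/128, [qq,p] = F_q - G_p/2 = -3689/128, [qq,q] = G_q/2 = 0
Gamma^p_ij = (G*[ij,p] - F*[ij,q])/(EG - F^2), Gamma^q_ij = (E*[ij,q] - F*[ij,p])/(EG - F^2)

Answer: Gamma_ppp = 340/433, Gamma_ppq = 0, Gamma_pqq = -3689/3464, Gamma_qpp = 0, Gamma_qpq = 136/217, Gamma_qqq = 0


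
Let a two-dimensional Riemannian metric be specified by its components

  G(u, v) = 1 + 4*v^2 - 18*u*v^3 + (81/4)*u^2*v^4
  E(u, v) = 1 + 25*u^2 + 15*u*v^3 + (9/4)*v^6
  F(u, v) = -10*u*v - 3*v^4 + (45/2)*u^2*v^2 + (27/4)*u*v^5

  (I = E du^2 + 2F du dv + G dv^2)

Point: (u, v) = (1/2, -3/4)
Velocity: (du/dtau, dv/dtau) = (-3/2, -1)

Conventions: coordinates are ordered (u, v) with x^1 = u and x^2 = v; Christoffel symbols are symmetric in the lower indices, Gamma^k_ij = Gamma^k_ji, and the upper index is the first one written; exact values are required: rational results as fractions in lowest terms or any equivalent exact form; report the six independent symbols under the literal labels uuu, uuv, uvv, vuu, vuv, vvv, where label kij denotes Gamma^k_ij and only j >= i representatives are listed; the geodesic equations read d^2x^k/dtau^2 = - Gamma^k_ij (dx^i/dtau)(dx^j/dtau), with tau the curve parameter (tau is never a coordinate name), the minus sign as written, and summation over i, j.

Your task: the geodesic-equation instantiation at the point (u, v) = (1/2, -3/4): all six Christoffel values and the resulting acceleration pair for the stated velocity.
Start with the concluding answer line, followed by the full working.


Answer: Gamma_uuu = 152960/198821, Gamma_uuv = 77436/198821, Gamma_uvv = -164432/198821, Gamma_vuu = 226560/198821, Gamma_vuv = 114696/198821, Gamma_vvv = -243552/198821; accelerations (d^2u/dtau^2, d^2v/dtau^2) = (-412036/198821, -610296/198821)

E = 73505/16384, F = 42303/8192, G = 35425/4096 at the point
E_u = 1195/64, E_v = 19359/2048, F_u = 75999/4096, F_v = -6217/2048, G_u = 14337/1024, G_v = -7611/256
EG - F^2 = 198821/16384;  g^inv = (16384/198821) * [[35425/4096, -42303/8192], [-42303/8192, 73505/16384]]
first-kind symbols [ij,l] = (1/2)(d_i g_jl + d_j g_il - d_l g_ij): [uu,u] = E_u/2 = 1195/128, [uu,v] = F_u - E_v/2 = 885/64, [uv,u] = E_v/2 = 19359/4096, [uv,v] = G_u/2 = 14337/2048, [vv,u] = F_v - G_u/2 = -10277/1024, [vv,v] = G_v/2 = -7611/512
Gamma^u_ij = (G*[ij,u] - F*[ij,v])/(EG - F^2), Gamma^v_ij = (E*[ij,v] - F*[ij,u])/(EG - F^2)
Gamma_uuu = 152960/198821, Gamma_uuv = 77436/198821, Gamma_uvv = -164432/198821, Gamma_vuu = 226560/198821, Gamma_vuv = 114696/198821, Gamma_vvv = -243552/198821
d^2u/dtau^2 = -(Gamma_uuu*(-3/2)^2 + 2*Gamma_uuv*(-3/2)*(-1) + Gamma_uvv*(-1)^2) = -412036/198821
d^2v/dtau^2 = -(Gamma_vuu*(-3/2)^2 + 2*Gamma_vuv*(-3/2)*(-1) + Gamma_vvv*(-1)^2) = -610296/198821


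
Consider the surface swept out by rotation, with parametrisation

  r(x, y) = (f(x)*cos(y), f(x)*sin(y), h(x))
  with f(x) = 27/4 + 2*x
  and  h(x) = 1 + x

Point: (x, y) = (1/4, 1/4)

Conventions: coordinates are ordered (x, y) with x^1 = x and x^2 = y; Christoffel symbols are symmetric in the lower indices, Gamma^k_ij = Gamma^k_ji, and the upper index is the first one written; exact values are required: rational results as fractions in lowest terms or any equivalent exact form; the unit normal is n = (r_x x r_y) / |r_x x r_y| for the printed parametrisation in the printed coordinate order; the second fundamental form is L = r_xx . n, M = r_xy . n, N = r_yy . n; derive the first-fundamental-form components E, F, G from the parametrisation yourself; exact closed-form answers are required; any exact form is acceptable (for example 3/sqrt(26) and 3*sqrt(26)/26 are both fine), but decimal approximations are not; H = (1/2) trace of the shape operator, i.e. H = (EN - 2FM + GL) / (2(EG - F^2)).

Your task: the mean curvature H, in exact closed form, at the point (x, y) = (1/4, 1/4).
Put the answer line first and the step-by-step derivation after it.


Answer: H = 2*sqrt(5)/145

f = 29/4, f' = 2, f'' = 0, h' = 1, h'' = 0
E = 5, F = 0, G = 841/16; answer radicand W^2 = 5
unnormalised second-form numerators: l = 0, m = 0, n = 29/4; L = l/sqrt(5), and similarly M = m/sqrt(W^2), N = n/sqrt(W^2)
H = (E*n - 2*F*m + G*l) / (2*(EG - F^2)*sqrt(W^2)); E*n - 2*F*m + G*l = 145/4, EG - F^2 = 4205/16, so H = (2/29)/sqrt(5)


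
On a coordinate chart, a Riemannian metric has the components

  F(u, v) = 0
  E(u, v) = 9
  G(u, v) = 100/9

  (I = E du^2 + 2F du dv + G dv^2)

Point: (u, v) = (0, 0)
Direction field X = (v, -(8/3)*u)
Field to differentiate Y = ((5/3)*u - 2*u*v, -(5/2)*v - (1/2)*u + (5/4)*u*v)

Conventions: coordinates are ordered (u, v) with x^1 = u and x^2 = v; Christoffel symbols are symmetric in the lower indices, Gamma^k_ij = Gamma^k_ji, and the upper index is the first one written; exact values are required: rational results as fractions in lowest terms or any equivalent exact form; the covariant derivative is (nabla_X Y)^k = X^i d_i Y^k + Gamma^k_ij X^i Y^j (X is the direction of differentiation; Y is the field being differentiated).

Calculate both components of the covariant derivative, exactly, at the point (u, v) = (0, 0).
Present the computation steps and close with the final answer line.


E = 9, F = 0, G = 100/9 at the point
E_u = 0, E_v = 0, F_u = 0, F_v = 0, G_u = 0, G_v = 0
EG - F^2 = 100;  g^inv = (1/100) * [[100/9, 0], [0, 9]]
first-kind symbols [ij,l] = (1/2)(d_i g_jl + d_j g_il - d_l g_ij): [uu,u] = E_u/2 = 0, [uu,v] = F_u - E_v/2 = 0, [uv,u] = E_v/2 = 0, [uv,v] = G_u/2 = 0, [vv,u] = F_v - G_u/2 = 0, [vv,v] = G_v/2 = 0
Gamma^u_ij = (G*[ij,u] - F*[ij,v])/(EG - F^2), Gamma^v_ij = (E*[ij,v] - F*[ij,u])/(EG - F^2)
Gamma_uuu = 0, Gamma_uuv = 0, Gamma_uvv = 0, Gamma_vuu = 0, Gamma_vuv = 0, Gamma_vvv = 0
X = (0, 0), Y = (0, 0) at the point

Answer: (nabla_X Y)^u = 0, (nabla_X Y)^v = 0


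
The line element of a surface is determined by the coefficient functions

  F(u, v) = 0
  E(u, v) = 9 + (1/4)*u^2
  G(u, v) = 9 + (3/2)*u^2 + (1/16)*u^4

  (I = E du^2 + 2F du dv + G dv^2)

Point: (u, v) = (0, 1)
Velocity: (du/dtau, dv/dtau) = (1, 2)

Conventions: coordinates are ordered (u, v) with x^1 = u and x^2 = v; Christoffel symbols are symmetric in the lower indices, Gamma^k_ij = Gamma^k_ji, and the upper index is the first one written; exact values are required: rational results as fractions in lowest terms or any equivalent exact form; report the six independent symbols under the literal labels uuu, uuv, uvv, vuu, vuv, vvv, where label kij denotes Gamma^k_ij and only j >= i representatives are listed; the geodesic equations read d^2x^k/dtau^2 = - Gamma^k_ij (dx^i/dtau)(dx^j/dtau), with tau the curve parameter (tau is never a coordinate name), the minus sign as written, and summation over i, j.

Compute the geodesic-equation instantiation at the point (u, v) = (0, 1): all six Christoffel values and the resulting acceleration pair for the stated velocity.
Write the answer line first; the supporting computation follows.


Answer: Gamma_uuu = 0, Gamma_uuv = 0, Gamma_uvv = 0, Gamma_vuu = 0, Gamma_vuv = 0, Gamma_vvv = 0; accelerations (d^2u/dtau^2, d^2v/dtau^2) = (0, 0)

E = 9, F = 0, G = 9 at the point
E_u = 0, E_v = 0, F_u = 0, F_v = 0, G_u = 0, G_v = 0
EG - F^2 = 81;  g^inv = (1/81) * [[9, 0], [0, 9]]
first-kind symbols [ij,l] = (1/2)(d_i g_jl + d_j g_il - d_l g_ij): [uu,u] = E_u/2 = 0, [uu,v] = F_u - E_v/2 = 0, [uv,u] = E_v/2 = 0, [uv,v] = G_u/2 = 0, [vv,u] = F_v - G_u/2 = 0, [vv,v] = G_v/2 = 0
Gamma^u_ij = (G*[ij,u] - F*[ij,v])/(EG - F^2), Gamma^v_ij = (E*[ij,v] - F*[ij,u])/(EG - F^2)
Gamma_uuu = 0, Gamma_uuv = 0, Gamma_uvv = 0, Gamma_vuu = 0, Gamma_vuv = 0, Gamma_vvv = 0
d^2u/dtau^2 = -(Gamma_uuu*(1)^2 + 2*Gamma_uuv*(1)*(2) + Gamma_uvv*(2)^2) = 0
d^2v/dtau^2 = -(Gamma_vuu*(1)^2 + 2*Gamma_vuv*(1)*(2) + Gamma_vvv*(2)^2) = 0


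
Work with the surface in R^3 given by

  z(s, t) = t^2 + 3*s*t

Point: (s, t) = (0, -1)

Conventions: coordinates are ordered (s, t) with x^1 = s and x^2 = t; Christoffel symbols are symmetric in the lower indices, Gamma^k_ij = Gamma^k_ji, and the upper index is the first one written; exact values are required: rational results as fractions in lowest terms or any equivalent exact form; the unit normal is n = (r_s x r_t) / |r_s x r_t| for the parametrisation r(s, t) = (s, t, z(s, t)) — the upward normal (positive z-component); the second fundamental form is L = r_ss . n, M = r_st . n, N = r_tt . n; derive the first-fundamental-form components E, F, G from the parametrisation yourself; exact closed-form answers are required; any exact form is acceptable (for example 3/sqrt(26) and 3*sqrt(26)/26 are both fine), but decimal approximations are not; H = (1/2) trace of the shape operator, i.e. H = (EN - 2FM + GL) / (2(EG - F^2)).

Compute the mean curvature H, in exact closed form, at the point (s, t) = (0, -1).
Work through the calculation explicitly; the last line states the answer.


z_s = -3, z_t = -2, z_ss = 0, z_st = 3, z_tt = 2
E = 10, F = 6, G = 5; answer radicand W^2 = 14
unnormalised second-form numerators: l = 0, m = 3, n = 2; L = l/sqrt(14), and similarly M = m/sqrt(W^2), N = n/sqrt(W^2)
H = (E*n - 2*F*m + G*l) / (2*(EG - F^2)*sqrt(W^2)); E*n - 2*F*m + G*l = -16, EG - F^2 = 14, so H = (-4/7)/sqrt(14)

Answer: H = -2*sqrt(14)/49


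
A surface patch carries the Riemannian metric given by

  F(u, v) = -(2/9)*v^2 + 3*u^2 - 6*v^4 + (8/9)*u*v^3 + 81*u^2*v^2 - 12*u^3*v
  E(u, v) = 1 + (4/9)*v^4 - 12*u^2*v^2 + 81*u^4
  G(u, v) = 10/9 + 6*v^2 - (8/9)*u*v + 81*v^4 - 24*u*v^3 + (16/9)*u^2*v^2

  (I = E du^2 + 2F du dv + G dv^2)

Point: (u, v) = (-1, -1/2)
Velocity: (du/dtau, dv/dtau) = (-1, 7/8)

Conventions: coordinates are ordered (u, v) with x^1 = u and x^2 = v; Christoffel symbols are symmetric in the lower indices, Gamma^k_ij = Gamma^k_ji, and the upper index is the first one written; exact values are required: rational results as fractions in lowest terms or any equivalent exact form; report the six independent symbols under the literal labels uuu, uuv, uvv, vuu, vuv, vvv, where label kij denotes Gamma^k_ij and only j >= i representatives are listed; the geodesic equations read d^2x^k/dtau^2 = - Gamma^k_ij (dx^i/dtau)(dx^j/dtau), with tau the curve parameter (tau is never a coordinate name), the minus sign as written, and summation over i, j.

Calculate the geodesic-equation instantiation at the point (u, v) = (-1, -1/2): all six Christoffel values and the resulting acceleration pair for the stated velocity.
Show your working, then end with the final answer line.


E = 2845/36, F = 1219/72, G = 673/144 at the point
E_u = -318, E_v = 106/9, F_u = -515/18, F_v = -598/9, G_u = 23/9, G_v = -529/18
EG - F^2 = 11909/144;  g^inv = (144/11909) * [[673/144, -1219/72], [-1219/72, 2845/36]]
first-kind symbols [ij,l] = (1/2)(d_i g_jl + d_j g_il - d_l g_ij): [uu,u] = E_u/2 = -159, [uu,v] = F_u - E_v/2 = -69/2, [uv,u] = E_v/2 = 53/9, [uv,v] = G_u/2 = 23/18, [vv,u] = F_v - G_u/2 = -1219/18, [vv,v] = G_v/2 = -529/36
Gamma^u_ij = (G*[ij,u] - F*[ij,v])/(EG - F^2), Gamma^v_ij = (E*[ij,v] - F*[ij,u])/(EG - F^2)
Gamma_uuu = -22896/11909, Gamma_uuv = 848/11909, Gamma_uvv = -9752/11909, Gamma_vuu = -4968/11909, Gamma_vuv = 184/11909, Gamma_vvv = -2116/11909
d^2u/dtau^2 = -(Gamma_uuu*(-1)^2 + 2*Gamma_uuv*(-1)*(7/8) + Gamma_uvv*(7/8)^2) = 254771/95272
d^2v/dtau^2 = -(Gamma_vuu*(-1)^2 + 2*Gamma_vuv*(-1)*(7/8) + Gamma_vvv*(7/8)^2) = 110561/190544

Answer: Gamma_uuu = -22896/11909, Gamma_uuv = 848/11909, Gamma_uvv = -9752/11909, Gamma_vuu = -4968/11909, Gamma_vuv = 184/11909, Gamma_vvv = -2116/11909; accelerations (d^2u/dtau^2, d^2v/dtau^2) = (254771/95272, 110561/190544)


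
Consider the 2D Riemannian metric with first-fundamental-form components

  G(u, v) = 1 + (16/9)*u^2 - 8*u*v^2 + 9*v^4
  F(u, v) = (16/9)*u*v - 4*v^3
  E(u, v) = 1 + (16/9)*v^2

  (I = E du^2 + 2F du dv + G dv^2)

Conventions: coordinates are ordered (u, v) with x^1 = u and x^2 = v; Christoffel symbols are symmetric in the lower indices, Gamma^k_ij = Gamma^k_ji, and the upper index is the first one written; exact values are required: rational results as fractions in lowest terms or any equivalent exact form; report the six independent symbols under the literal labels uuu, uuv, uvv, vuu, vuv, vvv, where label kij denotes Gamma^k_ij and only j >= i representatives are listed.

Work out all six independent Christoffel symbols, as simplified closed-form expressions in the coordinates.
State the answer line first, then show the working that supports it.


Answer: Gamma_uuu = 0, Gamma_uuv = 16*v/(16*u^2 - 72*u*v^2 + 81*v^4 + 16*v^2 + 9), Gamma_uvv = -72*v^2/(16*u^2 - 72*u*v^2 + 81*v^4 + 16*v^2 + 9), Gamma_vuu = 0, Gamma_vuv = (16*u - 36*v^2)/(16*u^2 - 72*u*v^2 + 81*v^4 + 16*v^2 + 9), Gamma_vvv = (-72*u*v + 162*v^3)/(16*u^2 - 72*u*v^2 + 81*v^4 + 16*v^2 + 9)

E = 1 + (16/9)*v^2; F = (16/9)*u*v - 4*v^3; G = 1 + (16/9)*u^2 - 8*u*v^2 + 9*v^4
Gamma^k_ij = (1/2) g^{kl} (d_i g_jl + d_j g_il - d_l g_ij), with g^inv = (1/(EG-F^2)) [[G, -F], [-F, E]]
first partials: E_u = 0, E_v = (32/9)*v, F_u = (16/9)*v, F_v = (16/9)*u - 12*v^2, G_u = (32/9)*u - 8*v^2, G_v = -16*u*v + 36*v^3
D = EG - F^2 = 1 + (16/9)*v^2 + (16/9)*u^2 - 8*u*v^2 + 9*v^4
expanded: Gamma^u_uu = (G E_u - 2F F_u + F E_v)/(2D), Gamma^u_uv = (G E_v - F G_u)/(2D), Gamma^u_vv = (2G F_v - G G_u - F G_v)/(2D), Gamma^v_uu = (2E F_u - E E_v - F E_u)/(2D), Gamma^v_uv = (E G_u - F E_v)/(2D), Gamma^v_vv = (E G_v - 2F F_v + F G_u)/(2D); substitute and cancel common factors


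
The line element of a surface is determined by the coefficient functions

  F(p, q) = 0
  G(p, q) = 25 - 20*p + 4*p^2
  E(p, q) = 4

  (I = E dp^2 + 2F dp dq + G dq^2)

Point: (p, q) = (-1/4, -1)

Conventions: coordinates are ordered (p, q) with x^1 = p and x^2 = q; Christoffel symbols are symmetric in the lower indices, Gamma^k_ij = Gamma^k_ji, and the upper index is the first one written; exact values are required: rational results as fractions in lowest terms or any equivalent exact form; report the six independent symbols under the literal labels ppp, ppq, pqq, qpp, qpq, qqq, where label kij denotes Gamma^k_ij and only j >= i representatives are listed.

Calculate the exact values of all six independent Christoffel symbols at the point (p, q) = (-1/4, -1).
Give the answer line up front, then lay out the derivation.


Answer: Gamma_ppp = 0, Gamma_ppq = 0, Gamma_pqq = 11/4, Gamma_qpp = 0, Gamma_qpq = -4/11, Gamma_qqq = 0

E = 4, F = 0, G = 121/4 at the point
E_p = 0, E_q = 0, F_p = 0, F_q = 0, G_p = -22, G_q = 0
EG - F^2 = 121;  g^inv = (1/121) * [[121/4, 0], [0, 4]]
first-kind symbols [ij,l] = (1/2)(d_i g_jl + d_j g_il - d_l g_ij): [pp,p] = E_p/2 = 0, [pp,q] = F_p - E_q/2 = 0, [pq,p] = E_q/2 = 0, [pq,q] = G_p/2 = -11, [qq,p] = F_q - G_p/2 = 11, [qq,q] = G_q/2 = 0
Gamma^p_ij = (G*[ij,p] - F*[ij,q])/(EG - F^2), Gamma^q_ij = (E*[ij,q] - F*[ij,p])/(EG - F^2)


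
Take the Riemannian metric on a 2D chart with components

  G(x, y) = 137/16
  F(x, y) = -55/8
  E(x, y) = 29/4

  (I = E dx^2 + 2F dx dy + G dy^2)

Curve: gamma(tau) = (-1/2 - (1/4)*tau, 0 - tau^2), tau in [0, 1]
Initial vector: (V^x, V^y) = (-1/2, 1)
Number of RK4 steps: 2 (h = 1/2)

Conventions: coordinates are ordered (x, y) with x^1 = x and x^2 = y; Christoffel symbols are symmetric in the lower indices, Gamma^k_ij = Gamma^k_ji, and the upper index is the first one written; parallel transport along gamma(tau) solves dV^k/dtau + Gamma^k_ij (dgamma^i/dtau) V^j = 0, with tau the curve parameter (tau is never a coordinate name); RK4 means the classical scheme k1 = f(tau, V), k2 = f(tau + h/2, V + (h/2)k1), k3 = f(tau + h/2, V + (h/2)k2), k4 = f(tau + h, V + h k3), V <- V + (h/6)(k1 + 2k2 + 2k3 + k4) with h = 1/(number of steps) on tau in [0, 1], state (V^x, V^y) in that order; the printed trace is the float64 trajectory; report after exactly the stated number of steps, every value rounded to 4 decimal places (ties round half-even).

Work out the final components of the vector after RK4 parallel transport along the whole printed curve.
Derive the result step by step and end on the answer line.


gamma'(tau) = (-1/4, -2*tau); f(tau, V)^k = -Gamma^k_ij(gamma(tau)) gamma'^i(tau) V^j; h = 1/2; intermediate values shown to 6 dp
curve data and Christoffel symbols at the stage parameters:
  tau = 0.000000: gamma = (-0.500000, 0.000000), gamma' = (-0.250000, 0.000000); Gamma_xxx = 0.000000, Gamma_xxy = 0.000000, Gamma_xyy = 0.000000, Gamma_yxx = 0.000000, Gamma_yxy = 0.000000, Gamma_yyy = 0.000000
  tau = 0.250000: gamma = (-0.562500, -0.062500), gamma' = (-0.250000, -0.500000); Gamma_xxx = 0.000000, Gamma_xxy = 0.000000, Gamma_xyy = 0.000000, Gamma_yxx = 0.000000, Gamma_yxy = 0.000000, Gamma_yyy = 0.000000
  tau = 0.500000: gamma = (-0.625000, -0.250000), gamma' = (-0.250000, -1.000000); Gamma_xxx = 0.000000, Gamma_xxy = 0.000000, Gamma_xyy = 0.000000, Gamma_yxx = 0.000000, Gamma_yxy = 0.000000, Gamma_yyy = 0.000000
  tau = 0.750000: gamma = (-0.687500, -0.562500), gamma' = (-0.250000, -1.500000); Gamma_xxx = 0.000000, Gamma_xxy = 0.000000, Gamma_xyy = 0.000000, Gamma_yxx = 0.000000, Gamma_yxy = 0.000000, Gamma_yyy = 0.000000
  tau = 1.000000: gamma = (-0.750000, -1.000000), gamma' = (-0.250000, -2.000000); Gamma_xxx = 0.000000, Gamma_xxy = 0.000000, Gamma_xyy = 0.000000, Gamma_yxx = 0.000000, Gamma_yxy = 0.000000, Gamma_yyy = 0.000000
step 0: V^x = -0.5000, V^y = 1.0000
step 1: k1 = (0.000000, 0.000000), k2 = (0.000000, 0.000000), k3 = (0.000000, 0.000000), k4 = (0.000000, 0.000000); V <- V + (h/6)(k1 + 2k2 + 2k3 + k4): V^x = -0.5000, V^y = 1.0000
step 2: k1 = (0.000000, 0.000000), k2 = (0.000000, 0.000000), k3 = (0.000000, 0.000000), k4 = (0.000000, 0.000000); V <- V + (h/6)(k1 + 2k2 + 2k3 + k4): V^x = -0.5000, V^y = 1.0000

Answer: V^x = -0.5000, V^y = 1.0000


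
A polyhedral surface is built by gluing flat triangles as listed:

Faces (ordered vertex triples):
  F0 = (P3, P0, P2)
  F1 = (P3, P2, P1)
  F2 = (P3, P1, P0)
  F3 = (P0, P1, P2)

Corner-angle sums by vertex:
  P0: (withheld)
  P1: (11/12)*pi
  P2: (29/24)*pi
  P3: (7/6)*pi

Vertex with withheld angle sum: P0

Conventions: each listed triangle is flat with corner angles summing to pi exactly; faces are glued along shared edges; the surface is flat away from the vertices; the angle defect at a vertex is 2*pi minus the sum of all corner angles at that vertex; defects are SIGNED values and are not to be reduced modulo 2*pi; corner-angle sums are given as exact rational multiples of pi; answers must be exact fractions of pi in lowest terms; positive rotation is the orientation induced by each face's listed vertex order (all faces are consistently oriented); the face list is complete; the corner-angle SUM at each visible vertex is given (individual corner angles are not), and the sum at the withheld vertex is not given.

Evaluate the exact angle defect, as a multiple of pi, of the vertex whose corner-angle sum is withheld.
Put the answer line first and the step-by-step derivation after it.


Answer: defect(P0) = (31/24)*pi

V = 4, E = 6, F = 4; chi = V - E + F = 2
Gauss-Bonnet: total defect = 2*pi*chi = 4*pi; visible defects sum to (65/24)*pi


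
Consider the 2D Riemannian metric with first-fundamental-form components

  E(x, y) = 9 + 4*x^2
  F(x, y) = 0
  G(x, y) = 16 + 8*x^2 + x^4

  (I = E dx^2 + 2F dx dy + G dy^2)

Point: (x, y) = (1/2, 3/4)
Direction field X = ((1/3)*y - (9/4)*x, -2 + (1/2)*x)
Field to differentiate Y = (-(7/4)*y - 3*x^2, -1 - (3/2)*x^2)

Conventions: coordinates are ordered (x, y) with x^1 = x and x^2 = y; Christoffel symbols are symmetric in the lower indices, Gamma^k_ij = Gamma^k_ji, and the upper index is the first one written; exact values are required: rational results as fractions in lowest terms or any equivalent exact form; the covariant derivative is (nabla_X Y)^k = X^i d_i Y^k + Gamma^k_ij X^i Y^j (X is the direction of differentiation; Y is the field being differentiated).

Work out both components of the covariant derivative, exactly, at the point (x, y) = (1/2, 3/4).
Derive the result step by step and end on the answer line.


E = 10, F = 0, G = 289/16 at the point
E_x = 4, E_y = 0, F_x = 0, F_y = 0, G_x = 17/2, G_y = 0
EG - F^2 = 1445/8;  g^inv = (8/1445) * [[289/16, 0], [0, 10]]
first-kind symbols [ij,l] = (1/2)(d_i g_jl + d_j g_il - d_l g_ij): [xx,x] = E_x/2 = 2, [xx,y] = F_x - E_y/2 = 0, [xy,x] = E_y/2 = 0, [xy,y] = G_x/2 = 17/4, [yy,x] = F_y - G_x/2 = -17/4, [yy,y] = G_y/2 = 0
Gamma^x_ij = (G*[ij,x] - F*[ij,y])/(EG - F^2), Gamma^y_ij = (E*[ij,y] - F*[ij,x])/(EG - F^2)
Gamma_xxx = 1/5, Gamma_xxy = 0, Gamma_xyy = -17/40, Gamma_yxx = 0, Gamma_yxy = 4/17, Gamma_yyy = 0
X = (-7/8, -7/4), Y = (-33/16, -11/8) at the point

Answer: (nabla_X Y)^x = 6433/1280, (nabla_X Y)^y = 665/272


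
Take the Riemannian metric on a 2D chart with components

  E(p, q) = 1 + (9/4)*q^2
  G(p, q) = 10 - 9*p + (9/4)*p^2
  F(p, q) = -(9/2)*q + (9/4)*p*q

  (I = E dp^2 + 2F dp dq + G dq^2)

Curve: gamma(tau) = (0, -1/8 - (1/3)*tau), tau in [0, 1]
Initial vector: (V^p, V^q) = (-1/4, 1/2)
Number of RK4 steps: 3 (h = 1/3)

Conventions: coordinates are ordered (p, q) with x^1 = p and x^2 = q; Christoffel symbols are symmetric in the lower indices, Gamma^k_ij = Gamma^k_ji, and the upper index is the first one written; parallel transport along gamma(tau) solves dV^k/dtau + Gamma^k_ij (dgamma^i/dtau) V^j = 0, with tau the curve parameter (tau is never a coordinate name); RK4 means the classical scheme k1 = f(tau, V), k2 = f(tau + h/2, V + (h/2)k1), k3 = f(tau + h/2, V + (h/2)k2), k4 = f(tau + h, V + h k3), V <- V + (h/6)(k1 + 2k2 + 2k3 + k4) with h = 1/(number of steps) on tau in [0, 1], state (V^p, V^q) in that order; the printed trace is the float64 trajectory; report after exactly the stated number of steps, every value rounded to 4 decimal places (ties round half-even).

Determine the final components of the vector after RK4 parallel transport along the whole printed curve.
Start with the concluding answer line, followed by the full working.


Answer: V^p = -0.2447, V^q = 0.5364

gamma'(tau) = (0, -1/3); f(tau, V)^k = -Gamma^k_ij(gamma(tau)) gamma'^i(tau) V^j; h = 1/3; intermediate values shown to 6 dp
curve data and Christoffel symbols at the stage parameters:
  tau = 0.000000: gamma = (0.000000, -0.125000), gamma' = (0.000000, -0.333333); Gamma_ppp = 0.000000, Gamma_ppq = -0.028026, Gamma_pqq = 0.000000, Gamma_qpp = 0.000000, Gamma_qpq = -0.448424, Gamma_qqq = 0.000000
  tau = 0.166667: gamma = (0.000000, -0.180556), gamma' = (0.000000, -0.333333); Gamma_ppp = 0.000000, Gamma_ppq = -0.040329, Gamma_pqq = 0.000000, Gamma_qpp = 0.000000, Gamma_qpq = -0.446723, Gamma_qqq = 0.000000
  tau = 0.333333: gamma = (0.000000, -0.236111), gamma' = (0.000000, -0.333333); Gamma_ppp = 0.000000, Gamma_ppq = -0.052467, Gamma_pqq = 0.000000, Gamma_qpp = 0.000000, Gamma_qpq = -0.444425, Gamma_qqq = 0.000000
  tau = 0.500000: gamma = (0.000000, -0.291667), gamma' = (0.000000, -0.333333); Gamma_ppp = 0.000000, Gamma_ppq = -0.064392, Gamma_pqq = 0.000000, Gamma_qpp = 0.000000, Gamma_qpq = -0.441548, Gamma_qqq = 0.000000
  tau = 0.666667: gamma = (0.000000, -0.347222), gamma' = (0.000000, -0.333333); Gamma_ppp = 0.000000, Gamma_ppq = -0.076062, Gamma_pqq = 0.000000, Gamma_qpp = 0.000000, Gamma_qpq = -0.438115, Gamma_qqq = 0.000000
  tau = 0.833333: gamma = (0.000000, -0.402778), gamma' = (0.000000, -0.333333); Gamma_ppp = 0.000000, Gamma_ppq = -0.087434, Gamma_pqq = 0.000000, Gamma_qpp = 0.000000, Gamma_qpq = -0.434153, Gamma_qqq = 0.000000
  tau = 1.000000: gamma = (0.000000, -0.458333), gamma' = (0.000000, -0.333333); Gamma_ppp = 0.000000, Gamma_ppq = -0.098471, Gamma_pqq = 0.000000, Gamma_qpp = 0.000000, Gamma_qpq = -0.429690, Gamma_qqq = 0.000000
step 0: V^p = -0.2500, V^q = 0.5000
step 1: k1 = (0.002336, 0.037369), k2 = (0.003356, 0.037169), k3 = (0.003353, 0.037144), k4 = (0.004353, 0.036870); V <- V + (h/6)(k1 + 2k2 + 2k3 + k4): V^p = -0.2489, V^q = 0.5124
step 2: k1 = (0.004353, 0.036870), k2 = (0.005326, 0.036525), k3 = (0.005323, 0.036501), k4 = (0.006265, 0.036087); V <- V + (h/6)(k1 + 2k2 + 2k3 + k4): V^p = -0.2471, V^q = 0.5245
step 3: k1 = (0.006265, 0.036088), k2 = (0.007171, 0.035610), k3 = (0.007167, 0.035588), k4 = (0.008033, 0.035051); V <- V + (h/6)(k1 + 2k2 + 2k3 + k4): V^p = -0.2447, V^q = 0.5364


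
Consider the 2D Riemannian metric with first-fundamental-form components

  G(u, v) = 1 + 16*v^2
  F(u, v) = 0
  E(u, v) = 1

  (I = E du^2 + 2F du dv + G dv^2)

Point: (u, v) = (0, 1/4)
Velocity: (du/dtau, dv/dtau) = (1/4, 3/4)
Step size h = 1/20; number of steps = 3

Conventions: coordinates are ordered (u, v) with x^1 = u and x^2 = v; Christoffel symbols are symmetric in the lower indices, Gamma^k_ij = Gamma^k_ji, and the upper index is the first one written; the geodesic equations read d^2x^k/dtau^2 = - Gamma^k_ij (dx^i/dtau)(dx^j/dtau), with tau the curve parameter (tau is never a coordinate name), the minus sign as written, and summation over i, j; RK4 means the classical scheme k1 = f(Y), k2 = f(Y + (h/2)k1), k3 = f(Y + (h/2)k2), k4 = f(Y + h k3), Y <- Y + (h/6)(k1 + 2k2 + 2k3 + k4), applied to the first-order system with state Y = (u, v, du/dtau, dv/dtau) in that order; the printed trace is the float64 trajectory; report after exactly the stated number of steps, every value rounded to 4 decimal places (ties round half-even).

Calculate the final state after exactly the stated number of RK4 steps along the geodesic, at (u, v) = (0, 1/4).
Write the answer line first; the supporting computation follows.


Answer: u = 0.0375, v = 0.3516, du/dtau = 0.2500, dv/dtau = 0.6147

f(Y) = (du/dtau, dv/dtau, -Gamma^u_ij Y'^i Y'^j, -Gamma^v_ij Y'^i Y'^j) with the Gammas evaluated at the stage position; h = 0.050000; intermediate values shown to 6 dp
step 0: u = 0.0000, v = 0.2500, du/dtau = 0.2500, dv/dtau = 0.7500
step 1:
  k1: at (u, v) = (0.000000, 0.250000), (du/dtau, dv/dtau) = (0.250000, 0.750000); Gamma_uuu = 0.000000, Gamma_uuv = 0.000000, Gamma_uvv = 0.000000, Gamma_vuu = 0.000000, Gamma_vuv = 0.000000, Gamma_vvv = 2.000000; k1 = (0.250000, 0.750000, 0.000000, -1.125000)
  k2: at (u, v) = (0.006250, 0.268750), (du/dtau, dv/dtau) = (0.250000, 0.721875); Gamma_uuu = 0.000000, Gamma_uuv = 0.000000, Gamma_uvv = 0.000000, Gamma_vuu = 0.000000, Gamma_vuv = 0.000000, Gamma_vvv = 1.994781; k2 = (0.250000, 0.721875, 0.000000, -1.039487)
  k3: at (u, v) = (0.006250, 0.268047), (du/dtau, dv/dtau) = (0.250000, 0.724013); Gamma_uuu = 0.000000, Gamma_uuv = 0.000000, Gamma_uvv = 0.000000, Gamma_vuu = 0.000000, Gamma_vuv = 0.000000, Gamma_vvv = 1.995152; k3 = (0.250000, 0.724013, 0.000000, -1.045848)
  k4: at (u, v) = (0.012500, 0.286201), (du/dtau, dv/dtau) = (0.250000, 0.697708); Gamma_uuu = 0.000000, Gamma_uuv = 0.000000, Gamma_uvv = 0.000000, Gamma_vuu = 0.000000, Gamma_vuv = 0.000000, Gamma_vvv = 1.981851; k4 = (0.250000, 0.697708, 0.000000, -0.964757)
  Y <- Y + (h/6)(k1 + 2k2 + 2k3 + k4): u = 0.0125, v = 0.2862, du/dtau = 0.2500, dv/dtau = 0.6978
step 2:
  k1: at (u, v) = (0.012500, 0.286162), (du/dtau, dv/dtau) = (0.250000, 0.697830); Gamma_uuu = 0.000000, Gamma_uuv = 0.000000, Gamma_uvv = 0.000000, Gamma_vuu = 0.000000, Gamma_vuv = 0.000000, Gamma_vvv = 1.981886; k1 = (0.250000, 0.697830, 0.000000, -0.965112)
  k2: at (u, v) = (0.018750, 0.303608), (du/dtau, dv/dtau) = (0.250000, 0.673702); Gamma_uuu = 0.000000, Gamma_uuv = 0.000000, Gamma_uvv = 0.000000, Gamma_vuu = 0.000000, Gamma_vuv = 0.000000, Gamma_vvv = 1.962841; k2 = (0.250000, 0.673702, 0.000000, -0.890883)
  k3: at (u, v) = (0.018750, 0.303005), (du/dtau, dv/dtau) = (0.250000, 0.675558); Gamma_uuu = 0.000000, Gamma_uuv = 0.000000, Gamma_uvv = 0.000000, Gamma_vuu = 0.000000, Gamma_vuv = 0.000000, Gamma_vvv = 1.963586; k3 = (0.250000, 0.675558, 0.000000, -0.896138)
  k4: at (u, v) = (0.025000, 0.319940), (du/dtau, dv/dtau) = (0.250000, 0.653023); Gamma_uuu = 0.000000, Gamma_uuv = 0.000000, Gamma_uvv = 0.000000, Gamma_vuu = 0.000000, Gamma_vuv = 0.000000, Gamma_vvv = 1.940658; k4 = (0.250000, 0.653023, 0.000000, -0.827572)
  Y <- Y + (h/6)(k1 + 2k2 + 2k3 + k4): u = 0.0250, v = 0.3199, du/dtau = 0.2500, dv/dtau = 0.6531
step 3:
  k1: at (u, v) = (0.025000, 0.319907), (du/dtau, dv/dtau) = (0.250000, 0.653107); Gamma_uuu = 0.000000, Gamma_uuv = 0.000000, Gamma_uvv = 0.000000, Gamma_vuu = 0.000000, Gamma_vuv = 0.000000, Gamma_vvv = 1.940706; k1 = (0.250000, 0.653107, 0.000000, -0.827806)
  k2: at (u, v) = (0.031250, 0.336235), (du/dtau, dv/dtau) = (0.250000, 0.632412); Gamma_uuu = 0.000000, Gamma_uuv = 0.000000, Gamma_uvv = 0.000000, Gamma_vuu = 0.000000, Gamma_vuv = 0.000000, Gamma_vvv = 1.915280; k2 = (0.250000, 0.632412, 0.000000, -0.766006)
  k3: at (u, v) = (0.031250, 0.335717), (du/dtau, dv/dtau) = (0.250000, 0.633957); Gamma_uuu = 0.000000, Gamma_uuv = 0.000000, Gamma_uvv = 0.000000, Gamma_vuu = 0.000000, Gamma_vuv = 0.000000, Gamma_vvv = 1.916128; k3 = (0.250000, 0.633957, 0.000000, -0.770094)
  k4: at (u, v) = (0.037500, 0.351605), (du/dtau, dv/dtau) = (0.250000, 0.614602); Gamma_uuu = 0.000000, Gamma_uuv = 0.000000, Gamma_uvv = 0.000000, Gamma_vuu = 0.000000, Gamma_vuv = 0.000000, Gamma_vvv = 1.889069; k4 = (0.250000, 0.614602, 0.000000, -0.713569)
  Y <- Y + (h/6)(k1 + 2k2 + 2k3 + k4): u = 0.0375, v = 0.3516, du/dtau = 0.2500, dv/dtau = 0.6147


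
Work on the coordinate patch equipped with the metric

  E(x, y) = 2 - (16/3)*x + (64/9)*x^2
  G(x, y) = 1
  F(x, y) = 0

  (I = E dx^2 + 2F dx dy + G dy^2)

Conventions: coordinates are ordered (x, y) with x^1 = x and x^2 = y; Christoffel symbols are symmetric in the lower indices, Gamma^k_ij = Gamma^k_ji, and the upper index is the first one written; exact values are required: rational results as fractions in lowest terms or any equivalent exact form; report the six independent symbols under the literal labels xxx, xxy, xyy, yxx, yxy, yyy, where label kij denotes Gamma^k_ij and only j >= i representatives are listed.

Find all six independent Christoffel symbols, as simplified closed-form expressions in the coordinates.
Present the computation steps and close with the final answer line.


E = 2 - (16/3)*x + (64/9)*x^2; F = 0; G = 1
Gamma^k_ij = (1/2) g^{kl} (d_i g_jl + d_j g_il - d_l g_ij), with g^inv = (1/(EG-F^2)) [[G, -F], [-F, E]]
first partials: E_x = -16/3 + (128/9)*x, E_y = 0, F_x = 0, F_y = 0, G_x = 0, G_y = 0
D = EG - F^2 = 2 - (16/3)*x + (64/9)*x^2
expanded: Gamma^x_xx = (G E_x - 2F F_x + F E_y)/(2D), Gamma^x_xy = (G E_y - F G_x)/(2D), Gamma^x_yy = (2G F_y - G G_x - F G_y)/(2D), Gamma^y_xx = (2E F_x - E E_y - F E_x)/(2D), Gamma^y_xy = (E G_x - F E_y)/(2D), Gamma^y_yy = (E G_y - 2F F_y + F G_x)/(2D); substitute and cancel common factors

Answer: Gamma_xxx = (32*x - 12)/(32*x^2 - 24*x + 9), Gamma_xxy = 0, Gamma_xyy = 0, Gamma_yxx = 0, Gamma_yxy = 0, Gamma_yyy = 0


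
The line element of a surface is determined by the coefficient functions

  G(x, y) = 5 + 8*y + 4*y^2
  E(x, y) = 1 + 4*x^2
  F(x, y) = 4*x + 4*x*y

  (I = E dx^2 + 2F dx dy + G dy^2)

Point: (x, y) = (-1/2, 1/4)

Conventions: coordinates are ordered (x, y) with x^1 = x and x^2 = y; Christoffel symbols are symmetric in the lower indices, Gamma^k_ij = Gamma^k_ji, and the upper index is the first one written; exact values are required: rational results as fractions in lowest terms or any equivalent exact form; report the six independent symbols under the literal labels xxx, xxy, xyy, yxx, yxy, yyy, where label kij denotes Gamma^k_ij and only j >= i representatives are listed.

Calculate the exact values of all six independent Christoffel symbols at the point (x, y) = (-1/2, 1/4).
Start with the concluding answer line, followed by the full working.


Answer: Gamma_xxx = -8/33, Gamma_xxy = 0, Gamma_xyy = -8/33, Gamma_yxx = 20/33, Gamma_yxy = 0, Gamma_yyy = 20/33

E = 2, F = -5/2, G = 29/4 at the point
E_x = -4, E_y = 0, F_x = 5, F_y = -2, G_x = 0, G_y = 10
EG - F^2 = 33/4;  g^inv = (4/33) * [[29/4, 5/2], [5/2, 2]]
first-kind symbols [ij,l] = (1/2)(d_i g_jl + d_j g_il - d_l g_ij): [xx,x] = E_x/2 = -2, [xx,y] = F_x - E_y/2 = 5, [xy,x] = E_y/2 = 0, [xy,y] = G_x/2 = 0, [yy,x] = F_y - G_x/2 = -2, [yy,y] = G_y/2 = 5
Gamma^x_ij = (G*[ij,x] - F*[ij,y])/(EG - F^2), Gamma^y_ij = (E*[ij,y] - F*[ij,x])/(EG - F^2)
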